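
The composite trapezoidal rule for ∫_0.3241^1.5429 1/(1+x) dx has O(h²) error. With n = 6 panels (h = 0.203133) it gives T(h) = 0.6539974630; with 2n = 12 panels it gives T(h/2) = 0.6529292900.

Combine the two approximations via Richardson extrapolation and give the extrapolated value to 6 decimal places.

With r = 2 the leading error scales as h^2, so the weight is 2^2 = 4.
Difference of the inputs: 0.6529292900 − 0.6539974630 = -0.0010681730
Divide by 2^2 − 1 = 3: (-0.0010681730)/3 = -0.0003560577
R = A(h/2) + (A(h/2) − A(h))/3 = 0.6529292900 − 0.0003560577 = 0.6525732323

0.652573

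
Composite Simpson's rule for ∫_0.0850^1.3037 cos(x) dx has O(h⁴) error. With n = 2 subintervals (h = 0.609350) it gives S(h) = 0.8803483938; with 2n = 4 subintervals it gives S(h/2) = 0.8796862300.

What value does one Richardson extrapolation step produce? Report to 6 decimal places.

0.879642

Order 4 gives 2^r = 16 and 2^r − 1 = 15.
Top: 16(0.8796862300) − (0.8803483938) = 13.1946312862
(16×0.8796862300 − 0.8803483938)/(16 − 1) = 0.8796420857
Correction |R − A(h/2)| = 4.414e-05; gap |A(h/2) − A(h)| = 6.622e-04.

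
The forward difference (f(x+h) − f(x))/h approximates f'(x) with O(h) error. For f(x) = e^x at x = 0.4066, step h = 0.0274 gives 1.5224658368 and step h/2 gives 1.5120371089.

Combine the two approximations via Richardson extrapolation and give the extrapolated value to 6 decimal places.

1.501608

Error is O(h^1); halving h shrinks it by 2^1 = 2.
2*1.5120371089 = 3.0240742178; subtract 1.5224658368 → 1.5016083810
Extrapolated: 1.5016083810 / 1 = 1.5016083810
Gap between inputs: 1.043e-02; correction applied: −0.0104287279.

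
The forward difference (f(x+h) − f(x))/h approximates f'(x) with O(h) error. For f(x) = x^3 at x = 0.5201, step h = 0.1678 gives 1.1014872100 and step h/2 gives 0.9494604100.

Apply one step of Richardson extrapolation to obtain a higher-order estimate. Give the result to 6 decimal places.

0.797434

With r = 1 the leading error scales as h^1, so the weight is 2^1 = 2.
Top: 2(0.9494604100) − (1.1014872100) = 0.7974336100
0.7974336100 ÷ 1 = 0.7974336100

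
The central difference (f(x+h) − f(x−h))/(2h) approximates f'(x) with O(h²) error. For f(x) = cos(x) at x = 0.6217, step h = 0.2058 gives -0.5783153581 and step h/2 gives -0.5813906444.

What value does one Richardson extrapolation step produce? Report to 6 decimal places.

Order 2 gives 2^r = 4 and 2^r − 1 = 3.
Weighted: (-2.3255625776) − (-0.5783153581) = -1.7472472195
R = (-1.7472472195)/3 = -0.5824157398

-0.582416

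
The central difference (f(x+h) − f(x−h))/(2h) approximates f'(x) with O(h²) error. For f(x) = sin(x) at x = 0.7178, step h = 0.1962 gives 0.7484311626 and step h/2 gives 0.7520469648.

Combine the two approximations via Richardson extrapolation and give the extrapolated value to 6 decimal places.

0.753252

Error is O(h^2); halving h shrinks it by 2^2 = 4.
A(h/2) − A(h) = 0.7520469648 − 0.7484311626 = 0.0036158022
Divide by 2^2 − 1 = 3: 0.0036158022/3 = 0.0012052674
R = 0.7520469648 + 0.0012052674 = 0.7532522322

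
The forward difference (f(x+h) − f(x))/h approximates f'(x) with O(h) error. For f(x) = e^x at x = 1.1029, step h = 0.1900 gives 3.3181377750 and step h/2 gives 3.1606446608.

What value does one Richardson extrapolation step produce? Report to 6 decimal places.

Leading term ∝ h^1; use weight 2 = 2^1.
Numerator 2×A(h/2) − A(h) = 2×3.1606446608 − 3.3181377750 = 3.0031515466
R = 3.0031515466/1 = 3.0031515466

3.003152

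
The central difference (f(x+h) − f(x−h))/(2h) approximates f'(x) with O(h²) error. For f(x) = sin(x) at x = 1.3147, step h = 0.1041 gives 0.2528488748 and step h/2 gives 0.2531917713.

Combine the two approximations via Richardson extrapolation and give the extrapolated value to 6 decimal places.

0.253306

r = 2: numerator weight 4, denominator 3.
4·0.2531917713 = 1.0127670852; 1.0127670852 − 0.2528488748 = 0.7599182104
0.7599182104 ÷ 3 = 0.2533060701
Gap between inputs: 3.429e-04; correction applied: +0.0001142988.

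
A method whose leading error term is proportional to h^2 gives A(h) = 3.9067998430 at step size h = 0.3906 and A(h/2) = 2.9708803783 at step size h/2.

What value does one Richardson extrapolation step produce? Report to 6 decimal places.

2.658907

The method has order 2: 2^2 = 4.
4*2.9708803783 − 3.9067998430 = 7.9767216702
R = 7.9767216702/3 = 2.6589072234
Correction |R − A(h/2)| = 3.120e-01; gap |A(h/2) − A(h)| = 9.359e-01.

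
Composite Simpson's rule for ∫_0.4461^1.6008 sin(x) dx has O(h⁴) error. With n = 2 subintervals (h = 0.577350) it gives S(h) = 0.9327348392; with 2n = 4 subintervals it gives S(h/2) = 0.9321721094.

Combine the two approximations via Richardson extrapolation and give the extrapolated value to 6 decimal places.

0.932135

Leading term ∝ h^4; use weight 16 = 2^4.
2^4 × A(h/2) = 14.9147537504; minus A(h) gives 13.9820189112.
Extrapolated: 13.9820189112 / 15 = 0.9321345941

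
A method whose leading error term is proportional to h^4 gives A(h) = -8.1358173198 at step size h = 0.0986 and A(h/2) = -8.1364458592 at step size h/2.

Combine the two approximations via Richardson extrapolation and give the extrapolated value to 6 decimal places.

Method order is 4; weight 2^4 = 16.
Weighted: (-130.1831337472) − (-8.1358173198) = -122.0473164274
Divide by 2^4 − 1 = 15.
Extrapolated: (-122.0473164274) / 15 = -8.1364877618

-8.136488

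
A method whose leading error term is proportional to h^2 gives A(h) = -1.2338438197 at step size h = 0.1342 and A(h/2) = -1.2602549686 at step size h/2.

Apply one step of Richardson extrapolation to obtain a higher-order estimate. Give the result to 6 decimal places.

r = 2: numerator weight 4, denominator 3.
Numerator 4×A(h/2) − A(h) = 4×(-1.2602549686) − (-1.2338438197) = -3.8071760547
Extrapolated: (-3.8071760547) / 3 = -1.2690586849

-1.269059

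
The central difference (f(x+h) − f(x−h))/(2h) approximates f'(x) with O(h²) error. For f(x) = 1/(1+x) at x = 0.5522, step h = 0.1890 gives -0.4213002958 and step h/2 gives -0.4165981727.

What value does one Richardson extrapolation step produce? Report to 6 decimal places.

-0.415031

Method order is 2; weight 2^2 = 4.
Numerator 4×A(h/2) − A(h) = 4×(-0.4165981727) − (-0.4213002958) = -1.2450923950
Divide by 2^2 − 1 = 3.
Result: -0.4150307983
Correction |R − A(h/2)| = 1.567e-03; gap |A(h/2) − A(h)| = 4.702e-03.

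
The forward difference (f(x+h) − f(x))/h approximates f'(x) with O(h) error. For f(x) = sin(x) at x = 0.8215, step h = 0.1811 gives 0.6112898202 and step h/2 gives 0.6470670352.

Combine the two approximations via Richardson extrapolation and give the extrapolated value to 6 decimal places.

0.682844

r = 1: numerator weight 2, denominator 1.
Numerator 2*A(h/2) − A(h) = 2*0.6470670352 − 0.6112898202 = 0.6828442502
Denominator 2 − 1 = 1.
Extrapolated: 0.6828442502 / 1 = 0.6828442502
Shift from A(h/2): +0.0357772150.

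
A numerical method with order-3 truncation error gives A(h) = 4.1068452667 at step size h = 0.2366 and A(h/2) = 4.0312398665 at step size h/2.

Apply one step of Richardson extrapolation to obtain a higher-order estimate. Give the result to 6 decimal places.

4.020439

r = 3, so 2^r = 8.
8×4.0312398665 − 4.1068452667 = 28.1430736653
Divide by 2^3 − 1 = 7.
Result: 4.0204390950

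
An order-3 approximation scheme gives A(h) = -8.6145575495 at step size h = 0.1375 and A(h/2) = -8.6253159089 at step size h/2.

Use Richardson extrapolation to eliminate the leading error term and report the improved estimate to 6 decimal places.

With r = 3 the leading error scales as h^3, so the weight is 2^3 = 8.
Top: 8(-8.6253159089) − (-8.6145575495) = -60.3879697217
Denominator 8 − 1 = 7.
Extrapolated: (-60.3879697217) / 7 = -8.6268528174
Shift from A(h/2): −0.0015369085.

-8.626853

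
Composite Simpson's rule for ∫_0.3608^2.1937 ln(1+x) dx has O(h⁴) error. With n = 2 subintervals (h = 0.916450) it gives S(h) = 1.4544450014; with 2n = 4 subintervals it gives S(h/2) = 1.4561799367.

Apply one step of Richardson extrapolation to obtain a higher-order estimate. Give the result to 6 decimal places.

r = 4, so 2^r = 16.
16·1.4561799367 − 1.4544450014 = 21.8444339858
Extrapolated: 21.8444339858 / 15 = 1.4562955991
Shift from A(h/2): +0.0001156624.

1.456296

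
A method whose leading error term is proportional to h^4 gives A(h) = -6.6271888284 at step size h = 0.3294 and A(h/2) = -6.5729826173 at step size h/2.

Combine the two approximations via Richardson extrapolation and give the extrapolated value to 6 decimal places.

The method has order 4: 2^4 = 16.
Difference of the inputs: -6.5729826173 − (-6.6271888284) = 0.0542062111
Divide by 2^4 − 1 = 15: 0.0542062111/15 = 0.0036137474
R = A(h/2) + (A(h/2) − A(h))/15 = -6.5729826173 + 0.0036137474 = -6.5693688699
Shift from A(h/2): +0.0036137474.

-6.569369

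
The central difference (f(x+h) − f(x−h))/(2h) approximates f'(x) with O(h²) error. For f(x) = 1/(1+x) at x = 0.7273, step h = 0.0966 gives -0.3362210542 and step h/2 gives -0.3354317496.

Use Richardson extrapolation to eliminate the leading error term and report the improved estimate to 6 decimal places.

-0.335169

Order 2 gives 2^r = 4 and 2^r − 1 = 3.
Numerator 4·A(h/2) − A(h) = 4·(-0.3354317496) − (-0.3362210542) = -1.0055059442
R = (-1.0055059442)/3 = -0.3351686481
Correction |R − A(h/2)| = 2.631e-04; gap |A(h/2) − A(h)| = 7.893e-04.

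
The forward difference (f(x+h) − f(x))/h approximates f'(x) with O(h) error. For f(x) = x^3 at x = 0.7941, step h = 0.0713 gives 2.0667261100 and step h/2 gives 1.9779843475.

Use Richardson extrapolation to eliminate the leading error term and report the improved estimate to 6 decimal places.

Method order is 1; weight 2^1 = 2.
2*1.9779843475 − 2.0667261100 = 1.8892425850
Divide by 2^1 − 1 = 1.
1.8892425850 ÷ 1 = 1.8892425850

1.889243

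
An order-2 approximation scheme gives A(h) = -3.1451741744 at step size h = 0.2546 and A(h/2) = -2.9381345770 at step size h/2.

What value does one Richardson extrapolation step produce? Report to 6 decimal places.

-2.869121

Leading term ∝ h^2; use weight 4 = 2^2.
4 × (-2.9381345770) − (-3.1451741744) = -8.6073641336
(-8.6073641336) ÷ 3 = -2.8691213779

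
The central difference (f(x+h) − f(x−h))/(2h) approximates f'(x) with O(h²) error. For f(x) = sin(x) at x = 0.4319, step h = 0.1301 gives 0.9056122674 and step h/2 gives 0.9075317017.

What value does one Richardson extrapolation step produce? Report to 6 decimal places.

The method has order 2: 2^2 = 4.
Weighted: 3.6301268068 − 0.9056122674 = 2.7245145394
Divide by 2^2 − 1 = 3.
R = 2.7245145394/3 = 0.9081715131

0.908172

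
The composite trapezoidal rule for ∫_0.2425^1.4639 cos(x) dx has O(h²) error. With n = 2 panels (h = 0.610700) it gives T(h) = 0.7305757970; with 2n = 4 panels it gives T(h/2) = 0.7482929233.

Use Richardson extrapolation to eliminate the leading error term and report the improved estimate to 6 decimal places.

Method order is 2; weight 2^2 = 4.
Weighted: 2.9931716932 − 0.7305757970 = 2.2625958962
Denominator 4 − 1 = 3.
Result: 0.7541986321

0.754199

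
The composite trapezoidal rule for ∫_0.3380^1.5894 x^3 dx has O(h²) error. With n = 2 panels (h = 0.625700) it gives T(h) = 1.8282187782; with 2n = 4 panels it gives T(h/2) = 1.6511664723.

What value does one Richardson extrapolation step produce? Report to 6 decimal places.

With r = 2 the leading error scales as h^2, so the weight is 2^2 = 4.
Numerator 4×A(h/2) − A(h) = 4×1.6511664723 − 1.8282187782 = 4.7764471110
Denominator 4 − 1 = 3.
4.7764471110 ÷ 3 = 1.5921490370
Shift from A(h/2): −0.0590174353.

1.592149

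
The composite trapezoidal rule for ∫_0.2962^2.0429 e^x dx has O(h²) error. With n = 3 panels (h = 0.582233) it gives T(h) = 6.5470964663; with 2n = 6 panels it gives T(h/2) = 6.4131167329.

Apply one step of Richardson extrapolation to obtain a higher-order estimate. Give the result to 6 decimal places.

r = 2, so 2^r = 4.
4*6.4131167329 = 25.6524669316; subtract 6.5470964663 → 19.1053704653
Divide by 2^2 − 1 = 3.
So the Richardson estimate is 6.3684568218.

6.368457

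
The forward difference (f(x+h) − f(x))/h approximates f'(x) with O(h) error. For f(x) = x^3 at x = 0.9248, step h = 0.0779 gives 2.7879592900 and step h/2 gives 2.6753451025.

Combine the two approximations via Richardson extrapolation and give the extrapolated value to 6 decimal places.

Error is O(h^1); halving h shrinks it by 2^1 = 2.
Numerator 2 × A(h/2) − A(h) = 2 × 2.6753451025 − 2.7879592900 = 2.5627309150
2.5627309150 ÷ 1 = 2.5627309150

2.562731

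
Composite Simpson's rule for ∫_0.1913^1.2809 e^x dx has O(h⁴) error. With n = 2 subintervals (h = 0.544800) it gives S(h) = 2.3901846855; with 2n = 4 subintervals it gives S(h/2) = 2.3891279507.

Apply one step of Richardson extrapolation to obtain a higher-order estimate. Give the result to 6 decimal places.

2.389058

Leading term ∝ h^4; use weight 16 = 2^4.
Top: 16(2.3891279507) − (2.3901846855) = 35.8358625257
Denominator 16 − 1 = 15.
35.8358625257 ÷ 15 = 2.3890575017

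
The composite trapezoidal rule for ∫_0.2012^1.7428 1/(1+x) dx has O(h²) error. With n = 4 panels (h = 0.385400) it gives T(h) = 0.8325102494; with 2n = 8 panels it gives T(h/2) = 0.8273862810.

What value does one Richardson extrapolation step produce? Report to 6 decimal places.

0.825678

Method order is 2; weight 2^2 = 4.
2^2·A(h/2) = 3.3095451240; minus A(h) gives 2.4770348746.
Denominator 4 − 1 = 3.
(4·0.8273862810 − 0.8325102494)/(4 − 1) = 0.8256782915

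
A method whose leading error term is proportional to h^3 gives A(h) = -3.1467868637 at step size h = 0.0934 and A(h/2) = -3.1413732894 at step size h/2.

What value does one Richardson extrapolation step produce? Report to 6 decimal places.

-3.140600

Error is O(h^3); halving h shrinks it by 2^3 = 8.
8×(-3.1413732894) = -25.1309863152; subtract (-3.1467868637) → -21.9841994515
(8×(-3.1413732894) − (-3.1467868637))/(8 − 1) = -3.1405999216
Gap between inputs: 5.414e-03; correction applied: +0.0007733678.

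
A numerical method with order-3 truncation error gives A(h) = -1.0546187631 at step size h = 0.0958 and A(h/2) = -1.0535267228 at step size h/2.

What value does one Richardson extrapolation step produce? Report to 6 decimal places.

-1.053371

Order 3 gives 2^r = 8 and 2^r − 1 = 7.
8×(-1.0535267228) = -8.4282137824; subtract (-1.0546187631) → -7.3735950193
Extrapolated: (-7.3735950193) / 7 = -1.0533707170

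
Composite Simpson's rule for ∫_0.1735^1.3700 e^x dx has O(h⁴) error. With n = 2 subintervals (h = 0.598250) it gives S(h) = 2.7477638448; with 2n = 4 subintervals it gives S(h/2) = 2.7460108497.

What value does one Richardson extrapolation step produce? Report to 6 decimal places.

With r = 4 the leading error scales as h^4, so the weight is 2^4 = 16.
Top: 16(2.7460108497) − (2.7477638448) = 41.1884097504
Divide by 2^4 − 1 = 15.
(16×2.7460108497 − 2.7477638448)/(16 − 1) = 2.7458939834
Shift from A(h/2): −0.0001168663.

2.745894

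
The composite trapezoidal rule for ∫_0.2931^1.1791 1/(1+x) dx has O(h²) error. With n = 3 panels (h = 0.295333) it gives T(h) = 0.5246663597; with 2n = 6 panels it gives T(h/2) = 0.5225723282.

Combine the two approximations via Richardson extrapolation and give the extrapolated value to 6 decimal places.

The method has order 2: 2^2 = 4.
4×0.5225723282 = 2.0902893128; 2.0902893128 − 0.5246663597 = 1.5656229531
Extrapolated: 1.5656229531 / 3 = 0.5218743177

0.521874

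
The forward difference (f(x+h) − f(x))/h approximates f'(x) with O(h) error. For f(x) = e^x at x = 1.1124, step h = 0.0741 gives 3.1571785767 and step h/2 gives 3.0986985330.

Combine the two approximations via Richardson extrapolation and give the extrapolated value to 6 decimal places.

3.040218

Error is O(h^1); halving h shrinks it by 2^1 = 2.
2·3.0986985330 = 6.1973970660; subtract 3.1571785767 → 3.0402184893
Denominator 2 − 1 = 1.
So the Richardson estimate is 3.0402184893.
Correction |R − A(h/2)| = 5.848e-02; gap |A(h/2) − A(h)| = 5.848e-02.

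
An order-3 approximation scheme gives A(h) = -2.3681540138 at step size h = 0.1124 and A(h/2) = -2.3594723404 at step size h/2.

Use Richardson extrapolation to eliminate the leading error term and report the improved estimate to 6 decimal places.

-2.358232

Method order is 3; weight 2^3 = 8.
8 × (-2.3594723404) = -18.8757787232; (-18.8757787232) − (-2.3681540138) = -16.5076247094
Extrapolated: (-16.5076247094) / 7 = -2.3582321013
Correction |R − A(h/2)| = 1.240e-03; gap |A(h/2) − A(h)| = 8.682e-03.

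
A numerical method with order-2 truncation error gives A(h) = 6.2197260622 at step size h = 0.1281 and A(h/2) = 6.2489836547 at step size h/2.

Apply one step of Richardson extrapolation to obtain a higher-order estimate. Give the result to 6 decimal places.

6.258736

Error is O(h^2); halving h shrinks it by 2^2 = 4.
2^2 × A(h/2) = 24.9959346188; minus A(h) gives 18.7762085566.
Extrapolated: 18.7762085566 / 3 = 6.2587361855
Gap between inputs: 2.926e-02; correction applied: +0.0097525308.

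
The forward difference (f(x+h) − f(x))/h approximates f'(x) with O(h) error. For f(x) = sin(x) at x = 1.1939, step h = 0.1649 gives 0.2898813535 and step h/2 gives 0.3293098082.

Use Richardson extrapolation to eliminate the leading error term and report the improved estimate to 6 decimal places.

r = 1: numerator weight 2, denominator 1.
2×0.3293098082 − 0.2898813535 = 0.3687382629
(2×0.3293098082 − 0.2898813535)/(2 − 1) = 0.3687382629

0.368738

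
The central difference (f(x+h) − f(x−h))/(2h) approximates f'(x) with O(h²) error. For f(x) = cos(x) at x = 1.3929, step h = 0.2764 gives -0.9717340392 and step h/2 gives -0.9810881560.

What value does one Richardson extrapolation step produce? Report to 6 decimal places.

-0.984206

Leading term ∝ h^2; use weight 4 = 2^2.
Weighted: (-3.9243526240) − (-0.9717340392) = -2.9526185848
Denominator 4 − 1 = 3.
Result: -0.9842061949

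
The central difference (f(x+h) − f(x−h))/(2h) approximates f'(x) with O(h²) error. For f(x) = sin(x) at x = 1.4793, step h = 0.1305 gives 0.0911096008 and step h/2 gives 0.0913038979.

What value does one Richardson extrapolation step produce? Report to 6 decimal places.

Error is O(h^2); halving h shrinks it by 2^2 = 4.
4·0.0913038979 − 0.0911096008 = 0.2741059908
Extrapolated: 0.2741059908 / 3 = 0.0913686636

0.091369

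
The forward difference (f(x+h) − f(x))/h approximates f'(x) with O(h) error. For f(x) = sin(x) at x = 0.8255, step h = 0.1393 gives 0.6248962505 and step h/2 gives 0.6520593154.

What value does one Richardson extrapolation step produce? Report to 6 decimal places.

0.679222

The method has order 1: 2^1 = 2.
Top: 2(0.6520593154) − (0.6248962505) = 0.6792223803
0.6792223803 ÷ 1 = 0.6792223803
Gap between inputs: 2.716e-02; correction applied: +0.0271630649.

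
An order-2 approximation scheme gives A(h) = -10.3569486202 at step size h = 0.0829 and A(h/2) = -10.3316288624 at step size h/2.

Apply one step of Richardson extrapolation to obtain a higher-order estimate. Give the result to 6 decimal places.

Method order is 2; weight 2^2 = 4.
Difference of the inputs: -10.3316288624 − (-10.3569486202) = 0.0253197578
Divide by 2^2 − 1 = 3: 0.0253197578/3 = 0.0084399193
R = A(h/2) + (A(h/2) − A(h))/3 = -10.3316288624 + 0.0084399193 = -10.3231889431
Gap between inputs: 2.532e-02; correction applied: +0.0084399193.

-10.323189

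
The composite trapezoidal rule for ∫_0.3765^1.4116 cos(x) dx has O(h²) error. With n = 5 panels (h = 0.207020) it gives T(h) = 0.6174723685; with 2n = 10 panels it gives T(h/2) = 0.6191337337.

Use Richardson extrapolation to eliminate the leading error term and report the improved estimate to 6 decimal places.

0.619688

Order 2 gives 2^r = 4 and 2^r − 1 = 3.
2^2*A(h/2) = 2.4765349348; minus A(h) gives 1.8590625663.
Divide by 2^2 − 1 = 3.
(4*0.6191337337 − 0.6174723685)/(4 − 1) = 0.6196875221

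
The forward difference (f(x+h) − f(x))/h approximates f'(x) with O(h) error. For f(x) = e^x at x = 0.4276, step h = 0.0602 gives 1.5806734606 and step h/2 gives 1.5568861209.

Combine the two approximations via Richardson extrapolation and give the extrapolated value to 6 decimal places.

1.533099

r = 1: numerator weight 2, denominator 1.
2^1*A(h/2) = 3.1137722418; minus A(h) gives 1.5330987812.
Divide by 2^1 − 1 = 1.
R = 1.5330987812/1 = 1.5330987812
Gap between inputs: 2.379e-02; correction applied: −0.0237873397.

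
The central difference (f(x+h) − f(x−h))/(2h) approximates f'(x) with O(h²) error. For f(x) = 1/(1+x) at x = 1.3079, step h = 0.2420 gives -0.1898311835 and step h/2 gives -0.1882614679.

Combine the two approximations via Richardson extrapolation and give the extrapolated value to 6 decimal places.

With r = 2 the leading error scales as h^2, so the weight is 2^2 = 4.
4×(-0.1882614679) − (-0.1898311835) = -0.5632146881
R = (-0.5632146881)/3 = -0.1877382294
Correction |R − A(h/2)| = 5.232e-04; gap |A(h/2) − A(h)| = 1.570e-03.

-0.187738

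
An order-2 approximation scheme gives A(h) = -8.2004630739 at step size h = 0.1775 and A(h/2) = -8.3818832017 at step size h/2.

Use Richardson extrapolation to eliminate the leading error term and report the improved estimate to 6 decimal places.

r = 2: numerator weight 4, denominator 3.
4*(-8.3818832017) = -33.5275328068; subtract (-8.2004630739) → -25.3270697329
(4*(-8.3818832017) − (-8.2004630739))/(4 − 1) = -8.4423565776
Correction |R − A(h/2)| = 6.047e-02; gap |A(h/2) − A(h)| = 1.814e-01.

-8.442357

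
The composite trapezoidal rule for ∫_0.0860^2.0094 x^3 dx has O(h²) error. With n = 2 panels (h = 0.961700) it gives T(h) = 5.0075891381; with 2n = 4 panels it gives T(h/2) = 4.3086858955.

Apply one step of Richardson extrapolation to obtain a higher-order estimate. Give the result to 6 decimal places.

4.075718

Error is O(h^2); halving h shrinks it by 2^2 = 4.
Top: 4(4.3086858955) − (5.0075891381) = 12.2271544439
Divide by 2^2 − 1 = 3.
Extrapolated: 12.2271544439 / 3 = 4.0757181480
Gap between inputs: 6.989e-01; correction applied: −0.2329677475.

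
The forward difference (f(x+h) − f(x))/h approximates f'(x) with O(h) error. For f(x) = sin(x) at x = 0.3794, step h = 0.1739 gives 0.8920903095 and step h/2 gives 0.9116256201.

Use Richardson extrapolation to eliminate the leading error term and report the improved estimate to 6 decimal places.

0.931161

Method order is 1; weight 2^1 = 2.
2^1*A(h/2) = 1.8232512402; minus A(h) gives 0.9311609307.
Denominator 2 − 1 = 1.
0.9311609307 ÷ 1 = 0.9311609307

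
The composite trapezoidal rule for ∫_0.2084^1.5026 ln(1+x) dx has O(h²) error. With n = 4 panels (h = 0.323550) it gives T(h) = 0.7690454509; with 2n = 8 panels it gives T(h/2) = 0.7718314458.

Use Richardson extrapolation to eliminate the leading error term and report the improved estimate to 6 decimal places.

With r = 2 the leading error scales as h^2, so the weight is 2^2 = 4.
Weighted: 3.0873257832 − 0.7690454509 = 2.3182803323
(4·0.7718314458 − 0.7690454509)/(4 − 1) = 0.7727601108
Gap between inputs: 2.786e-03; correction applied: +0.0009286650.

0.772760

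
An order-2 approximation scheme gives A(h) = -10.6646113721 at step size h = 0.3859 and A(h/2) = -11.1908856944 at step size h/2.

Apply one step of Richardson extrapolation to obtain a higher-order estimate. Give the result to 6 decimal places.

Method order is 2; weight 2^2 = 4.
4 × (-11.1908856944) = -44.7635427776; subtract (-10.6646113721) → -34.0989314055
Extrapolated: (-34.0989314055) / 3 = -11.3663104685

-11.366310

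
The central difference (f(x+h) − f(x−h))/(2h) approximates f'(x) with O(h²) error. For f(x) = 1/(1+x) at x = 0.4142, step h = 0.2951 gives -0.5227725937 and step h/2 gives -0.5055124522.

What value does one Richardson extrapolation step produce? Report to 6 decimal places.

The method has order 2: 2^2 = 4.
Weighted: (-2.0220498088) − (-0.5227725937) = -1.4992772151
R = (-1.4992772151)/3 = -0.4997590717
Gap between inputs: 1.726e-02; correction applied: +0.0057533805.

-0.499759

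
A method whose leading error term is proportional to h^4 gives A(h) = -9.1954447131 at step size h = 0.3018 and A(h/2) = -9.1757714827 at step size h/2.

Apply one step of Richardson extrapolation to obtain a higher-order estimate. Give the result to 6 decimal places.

r = 4: numerator weight 16, denominator 15.
2^4×A(h/2) = -146.8123437232; minus A(h) gives -137.6168990101.
Divide by 2^4 − 1 = 15.
So the Richardson estimate is -9.1744599340.

-9.174460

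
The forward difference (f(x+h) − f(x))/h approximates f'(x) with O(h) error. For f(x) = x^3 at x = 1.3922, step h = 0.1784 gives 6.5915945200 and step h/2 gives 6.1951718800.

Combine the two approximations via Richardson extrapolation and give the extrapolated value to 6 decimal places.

5.798749

r = 1: numerator weight 2, denominator 1.
2·6.1951718800 = 12.3903437600; subtract 6.5915945200 → 5.7987492400
Denominator 2 − 1 = 1.
Result: 5.7987492400
Shift from A(h/2): −0.3964226400.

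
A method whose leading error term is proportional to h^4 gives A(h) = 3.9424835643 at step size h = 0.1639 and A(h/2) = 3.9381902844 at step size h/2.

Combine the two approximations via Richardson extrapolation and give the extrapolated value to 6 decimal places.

3.937904

Order 4 gives 2^r = 16 and 2^r − 1 = 15.
Top: 16(3.9381902844) − (3.9424835643) = 59.0685609861
Divide by 2^4 − 1 = 15.
(16·3.9381902844 − 3.9424835643)/(16 − 1) = 3.9379040657
Gap between inputs: 4.293e-03; correction applied: −0.0002862187.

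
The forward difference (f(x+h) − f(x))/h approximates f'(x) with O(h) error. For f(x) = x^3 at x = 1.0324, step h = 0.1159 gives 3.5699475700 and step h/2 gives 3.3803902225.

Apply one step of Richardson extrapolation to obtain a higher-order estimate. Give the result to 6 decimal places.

With r = 1 the leading error scales as h^1, so the weight is 2^1 = 2.
2*3.3803902225 − 3.5699475700 = 3.1908328750
Extrapolated: 3.1908328750 / 1 = 3.1908328750

3.190833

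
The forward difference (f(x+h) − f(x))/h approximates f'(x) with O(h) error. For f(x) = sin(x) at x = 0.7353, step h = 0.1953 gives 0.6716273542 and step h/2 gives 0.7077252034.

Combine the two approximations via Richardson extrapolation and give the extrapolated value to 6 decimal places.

Order 1 gives 2^r = 2 and 2^r − 1 = 1.
2×0.7077252034 − 0.6716273542 = 0.7438230526
Divide by 2^1 − 1 = 1.
So the Richardson estimate is 0.7438230526.
Correction |R − A(h/2)| = 3.610e-02; gap |A(h/2) − A(h)| = 3.610e-02.

0.743823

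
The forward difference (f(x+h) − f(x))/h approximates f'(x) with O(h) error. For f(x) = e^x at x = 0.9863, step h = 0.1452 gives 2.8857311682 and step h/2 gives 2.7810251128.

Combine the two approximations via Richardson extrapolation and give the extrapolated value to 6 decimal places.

Error is O(h^1); halving h shrinks it by 2^1 = 2.
2·2.7810251128 = 5.5620502256; 5.5620502256 − 2.8857311682 = 2.6763190574
Extrapolated: 2.6763190574 / 1 = 2.6763190574

2.676319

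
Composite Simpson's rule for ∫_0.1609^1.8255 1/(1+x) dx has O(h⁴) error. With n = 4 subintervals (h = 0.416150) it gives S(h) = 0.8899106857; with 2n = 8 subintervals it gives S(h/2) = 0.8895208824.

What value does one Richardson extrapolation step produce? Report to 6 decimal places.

The method has order 4: 2^4 = 16.
2^4 × A(h/2) = 14.2323341184; minus A(h) gives 13.3424234327.
13.3424234327 ÷ 15 = 0.8894948955

0.889495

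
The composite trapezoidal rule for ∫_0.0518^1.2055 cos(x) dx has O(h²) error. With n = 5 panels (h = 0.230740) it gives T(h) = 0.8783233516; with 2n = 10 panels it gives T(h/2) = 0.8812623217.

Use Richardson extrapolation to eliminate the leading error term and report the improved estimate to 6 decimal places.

0.882242

Error is O(h^2); halving h shrinks it by 2^2 = 4.
Weighted: 3.5250492868 − 0.8783233516 = 2.6467259352
Extrapolated: 2.6467259352 / 3 = 0.8822419784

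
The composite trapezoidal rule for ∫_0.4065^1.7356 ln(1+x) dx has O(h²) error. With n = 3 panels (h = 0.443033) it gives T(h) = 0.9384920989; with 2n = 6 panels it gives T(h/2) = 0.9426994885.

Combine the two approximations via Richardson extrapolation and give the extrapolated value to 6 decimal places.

Order 2 gives 2^r = 4 and 2^r − 1 = 3.
Weighted: 3.7707979540 − 0.9384920989 = 2.8323058551
2.8323058551 ÷ 3 = 0.9441019517

0.944102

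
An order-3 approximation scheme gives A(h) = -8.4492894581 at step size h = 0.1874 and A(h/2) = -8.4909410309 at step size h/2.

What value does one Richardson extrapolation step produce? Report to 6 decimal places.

-8.496891

r = 3: numerator weight 8, denominator 7.
Difference of the inputs: -8.4909410309 − (-8.4492894581) = -0.0416515728
Divide by 2^3 − 1 = 7: (-0.0416515728)/7 = -0.0059502247
R = A(h/2) + (A(h/2) − A(h))/7 = -8.4909410309 − 0.0059502247 = -8.4968912556
Shift from A(h/2): −0.0059502247.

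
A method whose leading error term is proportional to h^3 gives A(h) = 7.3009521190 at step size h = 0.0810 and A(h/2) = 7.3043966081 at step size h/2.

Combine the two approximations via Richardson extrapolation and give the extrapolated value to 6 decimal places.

7.304889

With r = 3 the leading error scales as h^3, so the weight is 2^3 = 8.
Difference of the inputs: 7.3043966081 − 7.3009521190 = 0.0034444891
Divide by 2^3 − 1 = 7: 0.0034444891/7 = 0.0004920699
R = 7.3043966081 + 0.0004920699 = 7.3048886780
Correction |R − A(h/2)| = 4.921e-04; gap |A(h/2) − A(h)| = 3.444e-03.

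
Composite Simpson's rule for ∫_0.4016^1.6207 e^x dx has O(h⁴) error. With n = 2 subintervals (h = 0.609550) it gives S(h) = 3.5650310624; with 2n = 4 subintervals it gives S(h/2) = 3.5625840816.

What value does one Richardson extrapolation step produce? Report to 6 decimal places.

Leading term ∝ h^4; use weight 16 = 2^4.
Numerator 16*A(h/2) − A(h) = 16*3.5625840816 − 3.5650310624 = 53.4363142432
53.4363142432 ÷ 15 = 3.5624209495

3.562421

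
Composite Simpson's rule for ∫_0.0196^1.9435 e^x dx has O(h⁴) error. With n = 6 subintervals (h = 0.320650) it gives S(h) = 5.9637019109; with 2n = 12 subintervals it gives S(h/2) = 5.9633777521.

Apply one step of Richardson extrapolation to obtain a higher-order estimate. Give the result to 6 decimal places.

5.963356

Error is O(h^4); halving h shrinks it by 2^4 = 16.
16*5.9633777521 = 95.4140440336; 95.4140440336 − 5.9637019109 = 89.4503421227
Divide by 2^4 − 1 = 15.
89.4503421227 ÷ 15 = 5.9633561415
Shift from A(h/2): −0.0000216106.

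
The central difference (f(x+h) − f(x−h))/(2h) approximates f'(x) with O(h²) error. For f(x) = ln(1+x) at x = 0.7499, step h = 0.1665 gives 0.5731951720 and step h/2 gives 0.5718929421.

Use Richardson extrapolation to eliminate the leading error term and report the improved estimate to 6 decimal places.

0.571459

Error is O(h^2); halving h shrinks it by 2^2 = 4.
Difference of the inputs: 0.5718929421 − 0.5731951720 = -0.0013022299
Correction (A(h/2) − A(h))/(4 − 1) = (-0.0013022299)/3 = -0.0004340766
R = 0.5718929421 − 0.0004340766 = 0.5714588655
Correction |R − A(h/2)| = 4.341e-04; gap |A(h/2) − A(h)| = 1.302e-03.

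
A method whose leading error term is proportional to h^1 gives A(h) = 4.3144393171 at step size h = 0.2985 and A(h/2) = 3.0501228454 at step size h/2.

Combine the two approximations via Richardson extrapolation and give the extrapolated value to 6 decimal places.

1.785806

Order 1 gives 2^r = 2 and 2^r − 1 = 1.
Top: 2(3.0501228454) − (4.3144393171) = 1.7858063737
R = 1.7858063737/1 = 1.7858063737
Shift from A(h/2): −1.2643164717.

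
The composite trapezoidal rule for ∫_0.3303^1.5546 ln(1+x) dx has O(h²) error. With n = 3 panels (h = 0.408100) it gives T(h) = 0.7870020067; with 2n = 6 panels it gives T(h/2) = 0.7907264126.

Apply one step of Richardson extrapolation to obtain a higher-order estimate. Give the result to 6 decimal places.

r = 2, so 2^r = 4.
Difference of the inputs: 0.7907264126 − 0.7870020067 = 0.0037244059
Divide by 2^2 − 1 = 3: 0.0037244059/3 = 0.0012414686
R = A(h/2) + (A(h/2) − A(h))/3 = 0.7907264126 + 0.0012414686 = 0.7919678812
Gap between inputs: 3.724e-03; correction applied: +0.0012414686.

0.791968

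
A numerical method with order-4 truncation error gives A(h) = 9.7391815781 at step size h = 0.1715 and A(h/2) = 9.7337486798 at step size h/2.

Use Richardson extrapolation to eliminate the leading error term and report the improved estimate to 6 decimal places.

9.733386

The method has order 4: 2^4 = 16.
16*9.7337486798 = 155.7399788768; 155.7399788768 − 9.7391815781 = 146.0007972987
Extrapolated: 146.0007972987 / 15 = 9.7333864866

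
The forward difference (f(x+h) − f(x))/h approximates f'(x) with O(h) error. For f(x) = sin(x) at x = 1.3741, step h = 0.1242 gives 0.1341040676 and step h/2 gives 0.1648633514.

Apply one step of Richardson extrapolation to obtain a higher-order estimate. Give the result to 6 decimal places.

0.195623

Leading term ∝ h^1; use weight 2 = 2^1.
2·0.1648633514 − 0.1341040676 = 0.1956226352
(2·0.1648633514 − 0.1341040676)/(2 − 1) = 0.1956226352
Gap between inputs: 3.076e-02; correction applied: +0.0307592838.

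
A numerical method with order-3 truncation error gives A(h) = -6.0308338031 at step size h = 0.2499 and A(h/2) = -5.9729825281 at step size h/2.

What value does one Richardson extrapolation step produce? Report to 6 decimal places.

Leading term ∝ h^3; use weight 8 = 2^3.
Weighted: (-47.7838602248) − (-6.0308338031) = -41.7530264217
R = (-41.7530264217)/7 = -5.9647180602

-5.964718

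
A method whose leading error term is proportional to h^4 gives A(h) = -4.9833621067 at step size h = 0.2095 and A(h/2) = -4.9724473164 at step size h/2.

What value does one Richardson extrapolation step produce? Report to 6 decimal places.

Method order is 4; weight 2^4 = 16.
16*(-4.9724473164) = -79.5591570624; (-79.5591570624) − (-4.9833621067) = -74.5757949557
Extrapolated: (-74.5757949557) / 15 = -4.9717196637
Gap between inputs: 1.091e-02; correction applied: +0.0007276527.

-4.971720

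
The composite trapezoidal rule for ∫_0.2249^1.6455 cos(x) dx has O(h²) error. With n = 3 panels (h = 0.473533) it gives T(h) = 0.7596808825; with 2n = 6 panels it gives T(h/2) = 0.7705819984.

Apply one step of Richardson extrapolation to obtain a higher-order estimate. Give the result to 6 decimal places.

0.774216

r = 2, so 2^r = 4.
Top: 4(0.7705819984) − (0.7596808825) = 2.3226471111
Denominator 4 − 1 = 3.
Result: 0.7742157037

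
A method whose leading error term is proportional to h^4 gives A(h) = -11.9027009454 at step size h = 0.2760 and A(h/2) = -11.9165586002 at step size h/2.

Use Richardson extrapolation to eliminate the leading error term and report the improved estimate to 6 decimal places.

With r = 4 the leading error scales as h^4, so the weight is 2^4 = 16.
16 × (-11.9165586002) = -190.6649376032; subtract (-11.9027009454) → -178.7622366578
(-178.7622366578) ÷ 15 = -11.9174824439
Correction |R − A(h/2)| = 9.238e-04; gap |A(h/2) − A(h)| = 1.386e-02.

-11.917482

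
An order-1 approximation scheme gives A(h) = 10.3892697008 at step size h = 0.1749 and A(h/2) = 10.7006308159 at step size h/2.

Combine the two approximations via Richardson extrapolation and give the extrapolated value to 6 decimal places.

11.011992

Error is O(h^1); halving h shrinks it by 2^1 = 2.
Difference of the inputs: 10.7006308159 − 10.3892697008 = 0.3113611151
Divide by 2^1 − 1 = 1: 0.3113611151/1 = 0.3113611151
R = 10.7006308159 + 0.3113611151 = 11.0119919310
Correction |R − A(h/2)| = 3.114e-01; gap |A(h/2) − A(h)| = 3.114e-01.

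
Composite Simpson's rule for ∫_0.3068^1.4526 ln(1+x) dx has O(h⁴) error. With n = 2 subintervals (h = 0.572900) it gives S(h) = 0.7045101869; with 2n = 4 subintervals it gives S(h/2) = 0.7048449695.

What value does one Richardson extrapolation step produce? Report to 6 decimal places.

0.704867

With r = 4 the leading error scales as h^4, so the weight is 2^4 = 16.
16*0.7048449695 = 11.2775195120; subtract 0.7045101869 → 10.5730093251
Divide by 2^4 − 1 = 15.
10.5730093251 ÷ 15 = 0.7048672883
Correction |R − A(h/2)| = 2.232e-05; gap |A(h/2) − A(h)| = 3.348e-04.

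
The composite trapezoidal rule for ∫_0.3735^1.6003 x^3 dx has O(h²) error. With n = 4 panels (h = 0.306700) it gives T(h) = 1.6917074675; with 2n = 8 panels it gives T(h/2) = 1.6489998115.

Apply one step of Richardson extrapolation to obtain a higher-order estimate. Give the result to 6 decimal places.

Method order is 2; weight 2^2 = 4.
Numerator 4·A(h/2) − A(h) = 4·1.6489998115 − 1.6917074675 = 4.9042917785
Divide by 2^2 − 1 = 3.
4.9042917785 ÷ 3 = 1.6347639262
Correction |R − A(h/2)| = 1.424e-02; gap |A(h/2) − A(h)| = 4.271e-02.

1.634764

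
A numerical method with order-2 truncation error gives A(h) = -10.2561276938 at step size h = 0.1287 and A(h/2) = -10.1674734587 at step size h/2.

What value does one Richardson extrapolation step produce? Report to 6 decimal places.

-10.137922

Method order is 2; weight 2^2 = 4.
4*(-10.1674734587) − (-10.2561276938) = -30.4137661410
Denominator 4 − 1 = 3.
Result: -10.1379220470
Shift from A(h/2): +0.0295514117.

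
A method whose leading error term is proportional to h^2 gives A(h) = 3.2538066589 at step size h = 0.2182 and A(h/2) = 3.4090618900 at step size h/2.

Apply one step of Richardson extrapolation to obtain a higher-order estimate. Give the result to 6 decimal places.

Method order is 2; weight 2^2 = 4.
4 × 3.4090618900 = 13.6362475600; 13.6362475600 − 3.2538066589 = 10.3824409011
R = 10.3824409011/3 = 3.4608136337

3.460814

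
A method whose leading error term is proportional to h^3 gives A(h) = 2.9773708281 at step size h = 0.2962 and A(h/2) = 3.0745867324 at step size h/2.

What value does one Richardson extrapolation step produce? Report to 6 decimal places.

Order 3 gives 2^r = 8 and 2^r − 1 = 7.
Difference of the inputs: 3.0745867324 − 2.9773708281 = 0.0972159043
Divide by 2^3 − 1 = 7: 0.0972159043/7 = 0.0138879863
R = 3.0745867324 + 0.0138879863 = 3.0884747187
Shift from A(h/2): +0.0138879863.

3.088475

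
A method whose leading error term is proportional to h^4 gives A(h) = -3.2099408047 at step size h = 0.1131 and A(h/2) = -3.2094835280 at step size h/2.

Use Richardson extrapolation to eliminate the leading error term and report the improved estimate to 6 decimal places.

The method has order 4: 2^4 = 16.
16 × (-3.2094835280) = -51.3517364480; (-51.3517364480) − (-3.2099408047) = -48.1417956433
(-48.1417956433) ÷ 15 = -3.2094530429
Shift from A(h/2): +0.0000304851.

-3.209453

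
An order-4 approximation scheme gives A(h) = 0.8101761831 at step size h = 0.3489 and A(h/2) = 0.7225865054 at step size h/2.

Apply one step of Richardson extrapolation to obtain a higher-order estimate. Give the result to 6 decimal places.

Method order is 4; weight 2^4 = 16.
Weighted: 11.5613840864 − 0.8101761831 = 10.7512079033
(16×0.7225865054 − 0.8101761831)/(16 − 1) = 0.7167471936

0.716747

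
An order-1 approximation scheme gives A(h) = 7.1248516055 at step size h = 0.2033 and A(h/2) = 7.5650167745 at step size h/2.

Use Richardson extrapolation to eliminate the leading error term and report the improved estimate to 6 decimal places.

8.005182

Error is O(h^1); halving h shrinks it by 2^1 = 2.
Weighted: 15.1300335490 − 7.1248516055 = 8.0051819435
Extrapolated: 8.0051819435 / 1 = 8.0051819435
Correction |R − A(h/2)| = 4.402e-01; gap |A(h/2) − A(h)| = 4.402e-01.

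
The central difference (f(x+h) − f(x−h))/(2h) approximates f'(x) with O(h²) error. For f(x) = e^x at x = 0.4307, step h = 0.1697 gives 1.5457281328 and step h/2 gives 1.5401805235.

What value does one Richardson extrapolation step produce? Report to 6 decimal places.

Order 2 gives 2^r = 4 and 2^r − 1 = 3.
2^2·A(h/2) = 6.1607220940; minus A(h) gives 4.6149939612.
R = 4.6149939612/3 = 1.5383313204

1.538331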